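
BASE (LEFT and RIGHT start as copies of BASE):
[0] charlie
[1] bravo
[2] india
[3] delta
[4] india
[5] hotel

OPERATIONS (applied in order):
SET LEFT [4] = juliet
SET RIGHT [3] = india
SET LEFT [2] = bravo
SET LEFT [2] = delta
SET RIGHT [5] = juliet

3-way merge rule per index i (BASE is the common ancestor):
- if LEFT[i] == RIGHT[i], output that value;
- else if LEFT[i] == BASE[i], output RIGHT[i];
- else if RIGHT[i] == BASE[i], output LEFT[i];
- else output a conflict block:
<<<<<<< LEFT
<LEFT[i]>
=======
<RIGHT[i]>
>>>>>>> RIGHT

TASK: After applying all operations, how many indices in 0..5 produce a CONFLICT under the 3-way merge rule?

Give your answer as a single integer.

Final LEFT:  [charlie, bravo, delta, delta, juliet, hotel]
Final RIGHT: [charlie, bravo, india, india, india, juliet]
i=0: L=charlie R=charlie -> agree -> charlie
i=1: L=bravo R=bravo -> agree -> bravo
i=2: L=delta, R=india=BASE -> take LEFT -> delta
i=3: L=delta=BASE, R=india -> take RIGHT -> india
i=4: L=juliet, R=india=BASE -> take LEFT -> juliet
i=5: L=hotel=BASE, R=juliet -> take RIGHT -> juliet
Conflict count: 0

Answer: 0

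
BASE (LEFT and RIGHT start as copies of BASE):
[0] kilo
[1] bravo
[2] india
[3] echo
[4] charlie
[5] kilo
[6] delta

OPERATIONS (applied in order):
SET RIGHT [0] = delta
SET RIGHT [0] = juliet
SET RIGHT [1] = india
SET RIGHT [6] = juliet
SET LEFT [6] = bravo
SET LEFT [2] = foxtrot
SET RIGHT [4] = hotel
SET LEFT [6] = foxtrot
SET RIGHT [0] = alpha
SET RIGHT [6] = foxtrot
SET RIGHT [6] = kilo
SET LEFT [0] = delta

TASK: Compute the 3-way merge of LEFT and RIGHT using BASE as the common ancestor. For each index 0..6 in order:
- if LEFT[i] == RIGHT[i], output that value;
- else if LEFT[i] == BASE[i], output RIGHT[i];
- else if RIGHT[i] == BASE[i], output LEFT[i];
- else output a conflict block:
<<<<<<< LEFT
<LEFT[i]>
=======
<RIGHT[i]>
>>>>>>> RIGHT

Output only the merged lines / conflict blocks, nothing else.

Final LEFT:  [delta, bravo, foxtrot, echo, charlie, kilo, foxtrot]
Final RIGHT: [alpha, india, india, echo, hotel, kilo, kilo]
i=0: BASE=kilo L=delta R=alpha all differ -> CONFLICT
i=1: L=bravo=BASE, R=india -> take RIGHT -> india
i=2: L=foxtrot, R=india=BASE -> take LEFT -> foxtrot
i=3: L=echo R=echo -> agree -> echo
i=4: L=charlie=BASE, R=hotel -> take RIGHT -> hotel
i=5: L=kilo R=kilo -> agree -> kilo
i=6: BASE=delta L=foxtrot R=kilo all differ -> CONFLICT

Answer: <<<<<<< LEFT
delta
=======
alpha
>>>>>>> RIGHT
india
foxtrot
echo
hotel
kilo
<<<<<<< LEFT
foxtrot
=======
kilo
>>>>>>> RIGHT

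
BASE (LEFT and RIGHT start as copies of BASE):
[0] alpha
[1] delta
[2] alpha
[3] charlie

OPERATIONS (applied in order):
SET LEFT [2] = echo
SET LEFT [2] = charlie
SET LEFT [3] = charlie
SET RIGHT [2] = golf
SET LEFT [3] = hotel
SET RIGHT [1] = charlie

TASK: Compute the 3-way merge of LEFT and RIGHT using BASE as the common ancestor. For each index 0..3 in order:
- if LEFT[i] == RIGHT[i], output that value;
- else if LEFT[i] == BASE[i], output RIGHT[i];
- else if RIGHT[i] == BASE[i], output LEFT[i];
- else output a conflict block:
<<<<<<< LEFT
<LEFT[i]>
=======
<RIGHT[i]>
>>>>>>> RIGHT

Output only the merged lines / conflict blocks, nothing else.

Final LEFT:  [alpha, delta, charlie, hotel]
Final RIGHT: [alpha, charlie, golf, charlie]
i=0: L=alpha R=alpha -> agree -> alpha
i=1: L=delta=BASE, R=charlie -> take RIGHT -> charlie
i=2: BASE=alpha L=charlie R=golf all differ -> CONFLICT
i=3: L=hotel, R=charlie=BASE -> take LEFT -> hotel

Answer: alpha
charlie
<<<<<<< LEFT
charlie
=======
golf
>>>>>>> RIGHT
hotel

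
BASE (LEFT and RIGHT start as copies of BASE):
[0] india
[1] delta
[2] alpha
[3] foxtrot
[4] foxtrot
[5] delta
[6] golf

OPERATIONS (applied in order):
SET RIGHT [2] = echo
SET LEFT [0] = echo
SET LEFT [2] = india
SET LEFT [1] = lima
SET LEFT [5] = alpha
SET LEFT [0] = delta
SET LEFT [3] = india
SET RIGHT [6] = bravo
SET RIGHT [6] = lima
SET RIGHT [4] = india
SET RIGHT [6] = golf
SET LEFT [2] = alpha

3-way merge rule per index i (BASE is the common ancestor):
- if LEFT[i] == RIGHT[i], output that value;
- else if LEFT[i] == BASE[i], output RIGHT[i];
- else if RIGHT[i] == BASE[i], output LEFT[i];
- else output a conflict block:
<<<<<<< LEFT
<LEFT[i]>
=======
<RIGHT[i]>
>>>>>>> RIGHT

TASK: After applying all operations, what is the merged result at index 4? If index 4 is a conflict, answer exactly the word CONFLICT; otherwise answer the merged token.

Answer: india

Derivation:
Final LEFT:  [delta, lima, alpha, india, foxtrot, alpha, golf]
Final RIGHT: [india, delta, echo, foxtrot, india, delta, golf]
i=0: L=delta, R=india=BASE -> take LEFT -> delta
i=1: L=lima, R=delta=BASE -> take LEFT -> lima
i=2: L=alpha=BASE, R=echo -> take RIGHT -> echo
i=3: L=india, R=foxtrot=BASE -> take LEFT -> india
i=4: L=foxtrot=BASE, R=india -> take RIGHT -> india
i=5: L=alpha, R=delta=BASE -> take LEFT -> alpha
i=6: L=golf R=golf -> agree -> golf
Index 4 -> india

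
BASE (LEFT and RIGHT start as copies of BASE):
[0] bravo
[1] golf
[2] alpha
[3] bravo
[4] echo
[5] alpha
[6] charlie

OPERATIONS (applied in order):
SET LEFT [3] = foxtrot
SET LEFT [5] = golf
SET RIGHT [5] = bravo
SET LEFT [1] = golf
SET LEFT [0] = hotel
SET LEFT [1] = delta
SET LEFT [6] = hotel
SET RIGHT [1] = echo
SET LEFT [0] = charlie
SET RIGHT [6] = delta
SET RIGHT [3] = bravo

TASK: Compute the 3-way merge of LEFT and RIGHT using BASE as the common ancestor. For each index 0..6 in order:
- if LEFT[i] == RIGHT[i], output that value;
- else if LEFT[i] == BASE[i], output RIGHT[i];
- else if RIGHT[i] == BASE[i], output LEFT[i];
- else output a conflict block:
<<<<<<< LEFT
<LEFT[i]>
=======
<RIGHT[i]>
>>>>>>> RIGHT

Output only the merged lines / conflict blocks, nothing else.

Answer: charlie
<<<<<<< LEFT
delta
=======
echo
>>>>>>> RIGHT
alpha
foxtrot
echo
<<<<<<< LEFT
golf
=======
bravo
>>>>>>> RIGHT
<<<<<<< LEFT
hotel
=======
delta
>>>>>>> RIGHT

Derivation:
Final LEFT:  [charlie, delta, alpha, foxtrot, echo, golf, hotel]
Final RIGHT: [bravo, echo, alpha, bravo, echo, bravo, delta]
i=0: L=charlie, R=bravo=BASE -> take LEFT -> charlie
i=1: BASE=golf L=delta R=echo all differ -> CONFLICT
i=2: L=alpha R=alpha -> agree -> alpha
i=3: L=foxtrot, R=bravo=BASE -> take LEFT -> foxtrot
i=4: L=echo R=echo -> agree -> echo
i=5: BASE=alpha L=golf R=bravo all differ -> CONFLICT
i=6: BASE=charlie L=hotel R=delta all differ -> CONFLICT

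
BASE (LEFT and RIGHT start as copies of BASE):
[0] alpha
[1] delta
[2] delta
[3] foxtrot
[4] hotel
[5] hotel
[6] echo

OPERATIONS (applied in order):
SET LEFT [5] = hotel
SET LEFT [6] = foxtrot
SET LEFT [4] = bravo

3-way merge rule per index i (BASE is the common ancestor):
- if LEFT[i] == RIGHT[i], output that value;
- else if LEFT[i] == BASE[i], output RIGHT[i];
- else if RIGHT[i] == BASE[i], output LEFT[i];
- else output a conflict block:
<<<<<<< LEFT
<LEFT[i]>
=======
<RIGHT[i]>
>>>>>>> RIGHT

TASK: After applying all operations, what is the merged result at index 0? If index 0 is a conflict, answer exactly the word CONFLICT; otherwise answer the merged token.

Answer: alpha

Derivation:
Final LEFT:  [alpha, delta, delta, foxtrot, bravo, hotel, foxtrot]
Final RIGHT: [alpha, delta, delta, foxtrot, hotel, hotel, echo]
i=0: L=alpha R=alpha -> agree -> alpha
i=1: L=delta R=delta -> agree -> delta
i=2: L=delta R=delta -> agree -> delta
i=3: L=foxtrot R=foxtrot -> agree -> foxtrot
i=4: L=bravo, R=hotel=BASE -> take LEFT -> bravo
i=5: L=hotel R=hotel -> agree -> hotel
i=6: L=foxtrot, R=echo=BASE -> take LEFT -> foxtrot
Index 0 -> alpha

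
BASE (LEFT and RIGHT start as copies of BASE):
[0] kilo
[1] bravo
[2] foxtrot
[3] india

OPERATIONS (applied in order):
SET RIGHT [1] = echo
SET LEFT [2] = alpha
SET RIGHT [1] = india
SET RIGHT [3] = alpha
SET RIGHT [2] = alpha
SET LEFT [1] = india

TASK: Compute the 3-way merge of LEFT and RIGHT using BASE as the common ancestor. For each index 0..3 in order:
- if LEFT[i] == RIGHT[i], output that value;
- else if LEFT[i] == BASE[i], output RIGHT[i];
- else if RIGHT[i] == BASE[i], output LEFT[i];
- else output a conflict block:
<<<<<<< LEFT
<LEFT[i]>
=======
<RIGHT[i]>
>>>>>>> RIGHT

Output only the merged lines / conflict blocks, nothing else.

Final LEFT:  [kilo, india, alpha, india]
Final RIGHT: [kilo, india, alpha, alpha]
i=0: L=kilo R=kilo -> agree -> kilo
i=1: L=india R=india -> agree -> india
i=2: L=alpha R=alpha -> agree -> alpha
i=3: L=india=BASE, R=alpha -> take RIGHT -> alpha

Answer: kilo
india
alpha
alpha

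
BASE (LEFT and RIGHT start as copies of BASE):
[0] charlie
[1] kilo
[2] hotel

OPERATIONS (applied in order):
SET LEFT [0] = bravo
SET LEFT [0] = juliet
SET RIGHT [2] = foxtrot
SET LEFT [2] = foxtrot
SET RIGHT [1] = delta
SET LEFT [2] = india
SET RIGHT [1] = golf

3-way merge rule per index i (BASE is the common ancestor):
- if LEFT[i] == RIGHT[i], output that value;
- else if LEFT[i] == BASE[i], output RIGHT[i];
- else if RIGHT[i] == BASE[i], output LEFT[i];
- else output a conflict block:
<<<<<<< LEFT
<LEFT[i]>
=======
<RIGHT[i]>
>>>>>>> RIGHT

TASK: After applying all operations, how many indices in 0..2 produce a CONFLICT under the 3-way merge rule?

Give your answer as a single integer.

Answer: 1

Derivation:
Final LEFT:  [juliet, kilo, india]
Final RIGHT: [charlie, golf, foxtrot]
i=0: L=juliet, R=charlie=BASE -> take LEFT -> juliet
i=1: L=kilo=BASE, R=golf -> take RIGHT -> golf
i=2: BASE=hotel L=india R=foxtrot all differ -> CONFLICT
Conflict count: 1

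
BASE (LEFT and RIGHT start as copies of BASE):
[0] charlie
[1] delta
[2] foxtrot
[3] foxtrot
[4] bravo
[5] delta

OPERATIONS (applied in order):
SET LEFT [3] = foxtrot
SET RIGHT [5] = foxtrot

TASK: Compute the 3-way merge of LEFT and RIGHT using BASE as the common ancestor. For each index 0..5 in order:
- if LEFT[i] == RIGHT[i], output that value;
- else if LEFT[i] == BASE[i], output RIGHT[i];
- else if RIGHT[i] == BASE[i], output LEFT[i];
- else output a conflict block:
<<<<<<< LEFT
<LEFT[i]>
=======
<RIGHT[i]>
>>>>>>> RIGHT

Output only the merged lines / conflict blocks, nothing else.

Final LEFT:  [charlie, delta, foxtrot, foxtrot, bravo, delta]
Final RIGHT: [charlie, delta, foxtrot, foxtrot, bravo, foxtrot]
i=0: L=charlie R=charlie -> agree -> charlie
i=1: L=delta R=delta -> agree -> delta
i=2: L=foxtrot R=foxtrot -> agree -> foxtrot
i=3: L=foxtrot R=foxtrot -> agree -> foxtrot
i=4: L=bravo R=bravo -> agree -> bravo
i=5: L=delta=BASE, R=foxtrot -> take RIGHT -> foxtrot

Answer: charlie
delta
foxtrot
foxtrot
bravo
foxtrot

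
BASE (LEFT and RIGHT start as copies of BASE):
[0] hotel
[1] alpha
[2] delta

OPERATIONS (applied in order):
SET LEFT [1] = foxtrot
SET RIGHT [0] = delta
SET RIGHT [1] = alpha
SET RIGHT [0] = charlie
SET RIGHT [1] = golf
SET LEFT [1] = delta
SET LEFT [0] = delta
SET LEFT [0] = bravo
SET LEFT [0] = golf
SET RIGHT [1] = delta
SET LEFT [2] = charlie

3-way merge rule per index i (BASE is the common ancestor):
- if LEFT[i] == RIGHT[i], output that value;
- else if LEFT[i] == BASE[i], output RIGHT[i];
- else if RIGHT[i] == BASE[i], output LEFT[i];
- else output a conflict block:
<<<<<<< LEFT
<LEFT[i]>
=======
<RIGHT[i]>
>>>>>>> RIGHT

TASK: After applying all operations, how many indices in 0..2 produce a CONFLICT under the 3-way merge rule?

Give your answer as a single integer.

Final LEFT:  [golf, delta, charlie]
Final RIGHT: [charlie, delta, delta]
i=0: BASE=hotel L=golf R=charlie all differ -> CONFLICT
i=1: L=delta R=delta -> agree -> delta
i=2: L=charlie, R=delta=BASE -> take LEFT -> charlie
Conflict count: 1

Answer: 1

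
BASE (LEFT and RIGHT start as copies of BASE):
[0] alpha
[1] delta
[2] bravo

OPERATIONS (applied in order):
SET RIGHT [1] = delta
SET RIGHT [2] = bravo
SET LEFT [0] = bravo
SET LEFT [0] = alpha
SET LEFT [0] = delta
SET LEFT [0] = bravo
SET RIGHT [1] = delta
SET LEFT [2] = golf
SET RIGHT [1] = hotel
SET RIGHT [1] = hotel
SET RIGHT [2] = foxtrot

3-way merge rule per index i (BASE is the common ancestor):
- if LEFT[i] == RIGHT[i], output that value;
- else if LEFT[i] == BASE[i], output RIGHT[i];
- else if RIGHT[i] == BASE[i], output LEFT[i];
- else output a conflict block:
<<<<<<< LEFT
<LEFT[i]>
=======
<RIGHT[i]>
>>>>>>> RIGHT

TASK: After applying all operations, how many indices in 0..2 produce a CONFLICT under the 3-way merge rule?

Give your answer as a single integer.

Final LEFT:  [bravo, delta, golf]
Final RIGHT: [alpha, hotel, foxtrot]
i=0: L=bravo, R=alpha=BASE -> take LEFT -> bravo
i=1: L=delta=BASE, R=hotel -> take RIGHT -> hotel
i=2: BASE=bravo L=golf R=foxtrot all differ -> CONFLICT
Conflict count: 1

Answer: 1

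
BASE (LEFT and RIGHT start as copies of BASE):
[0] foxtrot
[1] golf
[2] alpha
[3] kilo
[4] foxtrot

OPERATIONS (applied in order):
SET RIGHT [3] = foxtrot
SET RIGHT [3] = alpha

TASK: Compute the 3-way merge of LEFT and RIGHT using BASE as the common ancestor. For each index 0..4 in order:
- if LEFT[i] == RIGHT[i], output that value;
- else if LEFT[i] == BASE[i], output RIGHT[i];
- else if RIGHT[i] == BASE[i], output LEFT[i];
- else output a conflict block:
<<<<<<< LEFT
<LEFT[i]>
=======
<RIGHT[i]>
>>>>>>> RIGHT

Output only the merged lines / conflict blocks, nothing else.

Answer: foxtrot
golf
alpha
alpha
foxtrot

Derivation:
Final LEFT:  [foxtrot, golf, alpha, kilo, foxtrot]
Final RIGHT: [foxtrot, golf, alpha, alpha, foxtrot]
i=0: L=foxtrot R=foxtrot -> agree -> foxtrot
i=1: L=golf R=golf -> agree -> golf
i=2: L=alpha R=alpha -> agree -> alpha
i=3: L=kilo=BASE, R=alpha -> take RIGHT -> alpha
i=4: L=foxtrot R=foxtrot -> agree -> foxtrot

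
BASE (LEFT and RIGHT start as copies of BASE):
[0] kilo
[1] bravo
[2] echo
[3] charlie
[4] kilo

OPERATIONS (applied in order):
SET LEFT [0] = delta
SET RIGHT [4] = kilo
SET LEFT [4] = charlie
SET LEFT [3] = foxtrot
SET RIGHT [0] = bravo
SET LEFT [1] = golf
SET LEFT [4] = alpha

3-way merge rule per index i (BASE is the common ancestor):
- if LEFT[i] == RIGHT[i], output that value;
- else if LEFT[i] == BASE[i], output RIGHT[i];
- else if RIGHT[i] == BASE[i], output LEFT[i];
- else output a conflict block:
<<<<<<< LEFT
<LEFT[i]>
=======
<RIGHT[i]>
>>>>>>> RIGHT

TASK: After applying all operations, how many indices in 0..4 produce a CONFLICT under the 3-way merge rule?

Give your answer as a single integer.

Final LEFT:  [delta, golf, echo, foxtrot, alpha]
Final RIGHT: [bravo, bravo, echo, charlie, kilo]
i=0: BASE=kilo L=delta R=bravo all differ -> CONFLICT
i=1: L=golf, R=bravo=BASE -> take LEFT -> golf
i=2: L=echo R=echo -> agree -> echo
i=3: L=foxtrot, R=charlie=BASE -> take LEFT -> foxtrot
i=4: L=alpha, R=kilo=BASE -> take LEFT -> alpha
Conflict count: 1

Answer: 1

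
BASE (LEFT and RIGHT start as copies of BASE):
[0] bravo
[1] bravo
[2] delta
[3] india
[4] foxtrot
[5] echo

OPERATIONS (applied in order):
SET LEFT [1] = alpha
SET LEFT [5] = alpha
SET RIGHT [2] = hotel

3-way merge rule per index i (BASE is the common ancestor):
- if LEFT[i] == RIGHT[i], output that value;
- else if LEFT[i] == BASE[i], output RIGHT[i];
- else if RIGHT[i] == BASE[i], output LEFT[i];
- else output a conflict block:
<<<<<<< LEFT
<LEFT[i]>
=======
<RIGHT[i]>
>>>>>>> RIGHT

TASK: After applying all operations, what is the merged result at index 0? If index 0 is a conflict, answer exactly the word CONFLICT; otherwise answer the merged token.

Answer: bravo

Derivation:
Final LEFT:  [bravo, alpha, delta, india, foxtrot, alpha]
Final RIGHT: [bravo, bravo, hotel, india, foxtrot, echo]
i=0: L=bravo R=bravo -> agree -> bravo
i=1: L=alpha, R=bravo=BASE -> take LEFT -> alpha
i=2: L=delta=BASE, R=hotel -> take RIGHT -> hotel
i=3: L=india R=india -> agree -> india
i=4: L=foxtrot R=foxtrot -> agree -> foxtrot
i=5: L=alpha, R=echo=BASE -> take LEFT -> alpha
Index 0 -> bravo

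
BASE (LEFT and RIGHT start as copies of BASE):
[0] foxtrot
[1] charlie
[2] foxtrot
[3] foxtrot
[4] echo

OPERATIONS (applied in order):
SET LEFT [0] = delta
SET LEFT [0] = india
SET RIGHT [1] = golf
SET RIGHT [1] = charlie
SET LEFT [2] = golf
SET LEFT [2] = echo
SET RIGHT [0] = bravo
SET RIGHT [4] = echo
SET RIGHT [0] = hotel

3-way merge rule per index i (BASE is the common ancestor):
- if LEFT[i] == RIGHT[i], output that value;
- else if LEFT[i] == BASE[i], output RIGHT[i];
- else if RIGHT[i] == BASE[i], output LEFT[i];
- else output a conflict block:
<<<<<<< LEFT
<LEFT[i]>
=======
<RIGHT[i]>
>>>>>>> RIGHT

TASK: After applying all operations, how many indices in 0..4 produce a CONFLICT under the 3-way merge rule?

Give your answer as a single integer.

Final LEFT:  [india, charlie, echo, foxtrot, echo]
Final RIGHT: [hotel, charlie, foxtrot, foxtrot, echo]
i=0: BASE=foxtrot L=india R=hotel all differ -> CONFLICT
i=1: L=charlie R=charlie -> agree -> charlie
i=2: L=echo, R=foxtrot=BASE -> take LEFT -> echo
i=3: L=foxtrot R=foxtrot -> agree -> foxtrot
i=4: L=echo R=echo -> agree -> echo
Conflict count: 1

Answer: 1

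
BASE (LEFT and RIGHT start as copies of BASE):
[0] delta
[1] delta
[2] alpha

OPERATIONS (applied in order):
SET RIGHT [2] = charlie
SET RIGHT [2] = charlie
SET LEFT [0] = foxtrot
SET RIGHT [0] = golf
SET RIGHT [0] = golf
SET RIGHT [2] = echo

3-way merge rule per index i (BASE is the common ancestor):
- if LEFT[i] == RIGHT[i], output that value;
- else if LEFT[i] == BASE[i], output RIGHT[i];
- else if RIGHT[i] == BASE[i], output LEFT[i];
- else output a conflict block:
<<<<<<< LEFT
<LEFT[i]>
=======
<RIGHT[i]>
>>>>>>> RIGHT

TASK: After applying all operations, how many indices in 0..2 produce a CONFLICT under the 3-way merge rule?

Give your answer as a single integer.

Answer: 1

Derivation:
Final LEFT:  [foxtrot, delta, alpha]
Final RIGHT: [golf, delta, echo]
i=0: BASE=delta L=foxtrot R=golf all differ -> CONFLICT
i=1: L=delta R=delta -> agree -> delta
i=2: L=alpha=BASE, R=echo -> take RIGHT -> echo
Conflict count: 1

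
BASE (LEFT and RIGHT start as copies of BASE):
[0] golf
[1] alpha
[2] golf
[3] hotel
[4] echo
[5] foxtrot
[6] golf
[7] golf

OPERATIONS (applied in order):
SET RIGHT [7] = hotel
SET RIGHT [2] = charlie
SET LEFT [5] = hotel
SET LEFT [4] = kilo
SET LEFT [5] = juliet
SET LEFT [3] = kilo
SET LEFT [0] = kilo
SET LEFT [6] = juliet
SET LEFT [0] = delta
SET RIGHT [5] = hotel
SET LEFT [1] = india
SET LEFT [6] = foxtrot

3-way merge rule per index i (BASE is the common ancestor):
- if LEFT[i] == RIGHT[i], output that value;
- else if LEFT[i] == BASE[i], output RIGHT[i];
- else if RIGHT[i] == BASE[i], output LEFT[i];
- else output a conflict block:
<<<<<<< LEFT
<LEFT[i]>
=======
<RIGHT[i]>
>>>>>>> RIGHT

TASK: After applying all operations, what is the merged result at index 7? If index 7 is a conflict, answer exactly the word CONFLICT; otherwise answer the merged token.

Final LEFT:  [delta, india, golf, kilo, kilo, juliet, foxtrot, golf]
Final RIGHT: [golf, alpha, charlie, hotel, echo, hotel, golf, hotel]
i=0: L=delta, R=golf=BASE -> take LEFT -> delta
i=1: L=india, R=alpha=BASE -> take LEFT -> india
i=2: L=golf=BASE, R=charlie -> take RIGHT -> charlie
i=3: L=kilo, R=hotel=BASE -> take LEFT -> kilo
i=4: L=kilo, R=echo=BASE -> take LEFT -> kilo
i=5: BASE=foxtrot L=juliet R=hotel all differ -> CONFLICT
i=6: L=foxtrot, R=golf=BASE -> take LEFT -> foxtrot
i=7: L=golf=BASE, R=hotel -> take RIGHT -> hotel
Index 7 -> hotel

Answer: hotel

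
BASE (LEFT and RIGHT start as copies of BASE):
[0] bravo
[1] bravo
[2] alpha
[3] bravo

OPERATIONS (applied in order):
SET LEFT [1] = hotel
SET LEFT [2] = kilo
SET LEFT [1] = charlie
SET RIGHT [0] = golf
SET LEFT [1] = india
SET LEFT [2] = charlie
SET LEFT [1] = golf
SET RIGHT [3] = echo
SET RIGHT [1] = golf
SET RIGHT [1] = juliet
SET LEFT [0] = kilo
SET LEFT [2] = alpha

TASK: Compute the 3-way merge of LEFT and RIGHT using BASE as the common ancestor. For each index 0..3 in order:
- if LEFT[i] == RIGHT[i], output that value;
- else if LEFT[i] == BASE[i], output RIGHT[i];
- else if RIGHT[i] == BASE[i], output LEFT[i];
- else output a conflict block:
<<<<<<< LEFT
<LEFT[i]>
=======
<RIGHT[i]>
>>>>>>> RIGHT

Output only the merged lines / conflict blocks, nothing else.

Answer: <<<<<<< LEFT
kilo
=======
golf
>>>>>>> RIGHT
<<<<<<< LEFT
golf
=======
juliet
>>>>>>> RIGHT
alpha
echo

Derivation:
Final LEFT:  [kilo, golf, alpha, bravo]
Final RIGHT: [golf, juliet, alpha, echo]
i=0: BASE=bravo L=kilo R=golf all differ -> CONFLICT
i=1: BASE=bravo L=golf R=juliet all differ -> CONFLICT
i=2: L=alpha R=alpha -> agree -> alpha
i=3: L=bravo=BASE, R=echo -> take RIGHT -> echo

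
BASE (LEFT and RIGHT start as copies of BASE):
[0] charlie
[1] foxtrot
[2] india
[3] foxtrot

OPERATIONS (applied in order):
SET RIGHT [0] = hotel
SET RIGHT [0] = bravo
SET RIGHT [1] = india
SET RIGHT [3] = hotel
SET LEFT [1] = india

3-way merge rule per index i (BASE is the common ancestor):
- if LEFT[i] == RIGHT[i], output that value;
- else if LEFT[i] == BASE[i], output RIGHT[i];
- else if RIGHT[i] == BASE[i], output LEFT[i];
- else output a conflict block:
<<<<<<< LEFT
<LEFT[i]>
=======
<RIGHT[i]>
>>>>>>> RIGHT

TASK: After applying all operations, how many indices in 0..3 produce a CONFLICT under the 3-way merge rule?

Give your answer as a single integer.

Answer: 0

Derivation:
Final LEFT:  [charlie, india, india, foxtrot]
Final RIGHT: [bravo, india, india, hotel]
i=0: L=charlie=BASE, R=bravo -> take RIGHT -> bravo
i=1: L=india R=india -> agree -> india
i=2: L=india R=india -> agree -> india
i=3: L=foxtrot=BASE, R=hotel -> take RIGHT -> hotel
Conflict count: 0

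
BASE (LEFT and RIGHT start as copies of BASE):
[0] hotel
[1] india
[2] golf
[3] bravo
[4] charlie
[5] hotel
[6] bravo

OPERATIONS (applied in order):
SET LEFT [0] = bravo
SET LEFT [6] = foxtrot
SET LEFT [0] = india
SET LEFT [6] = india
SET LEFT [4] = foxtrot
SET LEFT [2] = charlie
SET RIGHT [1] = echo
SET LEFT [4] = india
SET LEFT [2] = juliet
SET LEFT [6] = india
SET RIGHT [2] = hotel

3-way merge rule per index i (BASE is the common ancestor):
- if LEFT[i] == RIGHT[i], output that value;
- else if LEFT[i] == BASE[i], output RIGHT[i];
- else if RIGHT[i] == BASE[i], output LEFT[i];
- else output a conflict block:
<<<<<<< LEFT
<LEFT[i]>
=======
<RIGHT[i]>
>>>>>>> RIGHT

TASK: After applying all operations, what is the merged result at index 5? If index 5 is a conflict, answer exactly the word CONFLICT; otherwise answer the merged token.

Final LEFT:  [india, india, juliet, bravo, india, hotel, india]
Final RIGHT: [hotel, echo, hotel, bravo, charlie, hotel, bravo]
i=0: L=india, R=hotel=BASE -> take LEFT -> india
i=1: L=india=BASE, R=echo -> take RIGHT -> echo
i=2: BASE=golf L=juliet R=hotel all differ -> CONFLICT
i=3: L=bravo R=bravo -> agree -> bravo
i=4: L=india, R=charlie=BASE -> take LEFT -> india
i=5: L=hotel R=hotel -> agree -> hotel
i=6: L=india, R=bravo=BASE -> take LEFT -> india
Index 5 -> hotel

Answer: hotel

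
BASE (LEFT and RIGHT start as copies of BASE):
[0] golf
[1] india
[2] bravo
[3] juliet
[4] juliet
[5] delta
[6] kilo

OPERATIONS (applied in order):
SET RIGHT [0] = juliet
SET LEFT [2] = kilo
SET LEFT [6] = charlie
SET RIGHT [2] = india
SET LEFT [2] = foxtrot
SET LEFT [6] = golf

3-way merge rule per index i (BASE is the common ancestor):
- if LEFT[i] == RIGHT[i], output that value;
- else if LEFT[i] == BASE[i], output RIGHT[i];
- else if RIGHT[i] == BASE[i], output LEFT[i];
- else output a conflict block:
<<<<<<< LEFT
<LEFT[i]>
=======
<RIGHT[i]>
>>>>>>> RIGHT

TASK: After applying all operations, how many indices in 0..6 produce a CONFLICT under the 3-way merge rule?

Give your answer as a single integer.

Final LEFT:  [golf, india, foxtrot, juliet, juliet, delta, golf]
Final RIGHT: [juliet, india, india, juliet, juliet, delta, kilo]
i=0: L=golf=BASE, R=juliet -> take RIGHT -> juliet
i=1: L=india R=india -> agree -> india
i=2: BASE=bravo L=foxtrot R=india all differ -> CONFLICT
i=3: L=juliet R=juliet -> agree -> juliet
i=4: L=juliet R=juliet -> agree -> juliet
i=5: L=delta R=delta -> agree -> delta
i=6: L=golf, R=kilo=BASE -> take LEFT -> golf
Conflict count: 1

Answer: 1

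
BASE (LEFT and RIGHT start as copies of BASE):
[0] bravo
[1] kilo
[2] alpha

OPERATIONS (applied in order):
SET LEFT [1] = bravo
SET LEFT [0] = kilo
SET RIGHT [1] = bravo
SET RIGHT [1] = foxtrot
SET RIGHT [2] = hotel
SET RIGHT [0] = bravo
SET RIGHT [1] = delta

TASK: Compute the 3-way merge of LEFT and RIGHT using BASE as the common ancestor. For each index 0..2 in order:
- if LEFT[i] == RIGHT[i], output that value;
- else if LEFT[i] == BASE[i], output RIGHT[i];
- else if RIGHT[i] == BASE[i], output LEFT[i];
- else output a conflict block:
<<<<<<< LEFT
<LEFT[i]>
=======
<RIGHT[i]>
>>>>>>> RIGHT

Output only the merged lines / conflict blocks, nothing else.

Answer: kilo
<<<<<<< LEFT
bravo
=======
delta
>>>>>>> RIGHT
hotel

Derivation:
Final LEFT:  [kilo, bravo, alpha]
Final RIGHT: [bravo, delta, hotel]
i=0: L=kilo, R=bravo=BASE -> take LEFT -> kilo
i=1: BASE=kilo L=bravo R=delta all differ -> CONFLICT
i=2: L=alpha=BASE, R=hotel -> take RIGHT -> hotel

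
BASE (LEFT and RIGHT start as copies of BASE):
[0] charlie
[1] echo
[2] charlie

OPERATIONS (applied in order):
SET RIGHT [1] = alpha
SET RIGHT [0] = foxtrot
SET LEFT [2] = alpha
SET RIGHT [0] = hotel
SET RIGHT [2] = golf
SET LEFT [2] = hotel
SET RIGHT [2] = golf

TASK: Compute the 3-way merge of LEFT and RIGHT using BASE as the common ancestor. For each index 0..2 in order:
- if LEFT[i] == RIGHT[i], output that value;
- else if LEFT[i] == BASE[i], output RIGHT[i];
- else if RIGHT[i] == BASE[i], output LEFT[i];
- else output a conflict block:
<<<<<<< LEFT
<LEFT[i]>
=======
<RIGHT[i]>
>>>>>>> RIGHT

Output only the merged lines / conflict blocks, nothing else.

Final LEFT:  [charlie, echo, hotel]
Final RIGHT: [hotel, alpha, golf]
i=0: L=charlie=BASE, R=hotel -> take RIGHT -> hotel
i=1: L=echo=BASE, R=alpha -> take RIGHT -> alpha
i=2: BASE=charlie L=hotel R=golf all differ -> CONFLICT

Answer: hotel
alpha
<<<<<<< LEFT
hotel
=======
golf
>>>>>>> RIGHT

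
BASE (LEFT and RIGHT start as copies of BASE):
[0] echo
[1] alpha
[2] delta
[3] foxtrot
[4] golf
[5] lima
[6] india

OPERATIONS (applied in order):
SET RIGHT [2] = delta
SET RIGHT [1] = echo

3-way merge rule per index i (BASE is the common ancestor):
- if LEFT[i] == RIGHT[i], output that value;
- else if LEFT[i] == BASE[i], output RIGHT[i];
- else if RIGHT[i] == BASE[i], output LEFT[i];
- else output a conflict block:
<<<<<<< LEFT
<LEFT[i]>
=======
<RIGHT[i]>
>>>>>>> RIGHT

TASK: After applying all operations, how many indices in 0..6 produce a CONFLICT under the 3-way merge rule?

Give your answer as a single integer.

Final LEFT:  [echo, alpha, delta, foxtrot, golf, lima, india]
Final RIGHT: [echo, echo, delta, foxtrot, golf, lima, india]
i=0: L=echo R=echo -> agree -> echo
i=1: L=alpha=BASE, R=echo -> take RIGHT -> echo
i=2: L=delta R=delta -> agree -> delta
i=3: L=foxtrot R=foxtrot -> agree -> foxtrot
i=4: L=golf R=golf -> agree -> golf
i=5: L=lima R=lima -> agree -> lima
i=6: L=india R=india -> agree -> india
Conflict count: 0

Answer: 0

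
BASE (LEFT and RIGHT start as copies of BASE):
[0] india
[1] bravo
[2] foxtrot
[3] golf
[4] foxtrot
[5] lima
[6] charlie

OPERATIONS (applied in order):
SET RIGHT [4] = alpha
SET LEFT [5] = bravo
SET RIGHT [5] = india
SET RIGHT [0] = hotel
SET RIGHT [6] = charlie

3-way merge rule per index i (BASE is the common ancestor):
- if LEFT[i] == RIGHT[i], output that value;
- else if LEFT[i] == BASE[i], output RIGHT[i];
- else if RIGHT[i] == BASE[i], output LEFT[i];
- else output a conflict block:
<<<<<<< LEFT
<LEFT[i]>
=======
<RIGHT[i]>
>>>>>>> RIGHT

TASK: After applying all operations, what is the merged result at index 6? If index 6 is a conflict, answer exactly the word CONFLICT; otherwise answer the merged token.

Answer: charlie

Derivation:
Final LEFT:  [india, bravo, foxtrot, golf, foxtrot, bravo, charlie]
Final RIGHT: [hotel, bravo, foxtrot, golf, alpha, india, charlie]
i=0: L=india=BASE, R=hotel -> take RIGHT -> hotel
i=1: L=bravo R=bravo -> agree -> bravo
i=2: L=foxtrot R=foxtrot -> agree -> foxtrot
i=3: L=golf R=golf -> agree -> golf
i=4: L=foxtrot=BASE, R=alpha -> take RIGHT -> alpha
i=5: BASE=lima L=bravo R=india all differ -> CONFLICT
i=6: L=charlie R=charlie -> agree -> charlie
Index 6 -> charlie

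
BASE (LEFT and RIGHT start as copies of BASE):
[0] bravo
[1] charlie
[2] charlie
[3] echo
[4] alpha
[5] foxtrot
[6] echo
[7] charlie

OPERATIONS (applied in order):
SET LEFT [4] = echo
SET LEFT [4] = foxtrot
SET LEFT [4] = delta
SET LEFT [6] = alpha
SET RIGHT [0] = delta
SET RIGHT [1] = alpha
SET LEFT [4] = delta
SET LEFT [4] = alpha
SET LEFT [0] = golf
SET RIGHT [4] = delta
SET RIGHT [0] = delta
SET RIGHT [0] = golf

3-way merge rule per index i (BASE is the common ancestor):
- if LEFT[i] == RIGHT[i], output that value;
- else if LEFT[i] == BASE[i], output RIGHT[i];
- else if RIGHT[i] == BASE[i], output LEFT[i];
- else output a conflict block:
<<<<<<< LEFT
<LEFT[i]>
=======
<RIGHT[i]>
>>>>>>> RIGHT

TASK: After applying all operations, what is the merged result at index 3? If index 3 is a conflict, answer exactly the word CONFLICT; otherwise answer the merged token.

Final LEFT:  [golf, charlie, charlie, echo, alpha, foxtrot, alpha, charlie]
Final RIGHT: [golf, alpha, charlie, echo, delta, foxtrot, echo, charlie]
i=0: L=golf R=golf -> agree -> golf
i=1: L=charlie=BASE, R=alpha -> take RIGHT -> alpha
i=2: L=charlie R=charlie -> agree -> charlie
i=3: L=echo R=echo -> agree -> echo
i=4: L=alpha=BASE, R=delta -> take RIGHT -> delta
i=5: L=foxtrot R=foxtrot -> agree -> foxtrot
i=6: L=alpha, R=echo=BASE -> take LEFT -> alpha
i=7: L=charlie R=charlie -> agree -> charlie
Index 3 -> echo

Answer: echo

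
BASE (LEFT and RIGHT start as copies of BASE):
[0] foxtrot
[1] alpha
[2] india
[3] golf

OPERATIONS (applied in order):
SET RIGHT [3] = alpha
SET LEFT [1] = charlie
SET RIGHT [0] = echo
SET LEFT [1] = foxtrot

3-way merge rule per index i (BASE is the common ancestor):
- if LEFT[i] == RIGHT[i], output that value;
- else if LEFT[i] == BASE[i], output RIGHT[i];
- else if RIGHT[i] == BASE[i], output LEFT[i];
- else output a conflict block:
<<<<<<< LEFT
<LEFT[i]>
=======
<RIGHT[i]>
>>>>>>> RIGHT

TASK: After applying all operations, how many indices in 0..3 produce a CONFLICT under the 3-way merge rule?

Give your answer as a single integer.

Answer: 0

Derivation:
Final LEFT:  [foxtrot, foxtrot, india, golf]
Final RIGHT: [echo, alpha, india, alpha]
i=0: L=foxtrot=BASE, R=echo -> take RIGHT -> echo
i=1: L=foxtrot, R=alpha=BASE -> take LEFT -> foxtrot
i=2: L=india R=india -> agree -> india
i=3: L=golf=BASE, R=alpha -> take RIGHT -> alpha
Conflict count: 0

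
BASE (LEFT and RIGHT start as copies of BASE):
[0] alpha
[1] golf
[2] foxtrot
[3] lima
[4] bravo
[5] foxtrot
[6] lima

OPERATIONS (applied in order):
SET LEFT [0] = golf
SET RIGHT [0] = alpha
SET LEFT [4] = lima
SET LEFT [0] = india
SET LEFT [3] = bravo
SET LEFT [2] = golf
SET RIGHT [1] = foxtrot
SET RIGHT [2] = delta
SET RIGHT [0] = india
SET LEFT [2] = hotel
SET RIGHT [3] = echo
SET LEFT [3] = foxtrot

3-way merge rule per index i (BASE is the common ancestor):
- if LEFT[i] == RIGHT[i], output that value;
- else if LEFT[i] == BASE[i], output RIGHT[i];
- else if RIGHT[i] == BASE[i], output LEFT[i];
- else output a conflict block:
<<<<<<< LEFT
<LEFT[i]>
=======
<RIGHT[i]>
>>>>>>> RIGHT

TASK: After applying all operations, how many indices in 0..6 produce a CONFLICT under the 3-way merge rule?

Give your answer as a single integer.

Answer: 2

Derivation:
Final LEFT:  [india, golf, hotel, foxtrot, lima, foxtrot, lima]
Final RIGHT: [india, foxtrot, delta, echo, bravo, foxtrot, lima]
i=0: L=india R=india -> agree -> india
i=1: L=golf=BASE, R=foxtrot -> take RIGHT -> foxtrot
i=2: BASE=foxtrot L=hotel R=delta all differ -> CONFLICT
i=3: BASE=lima L=foxtrot R=echo all differ -> CONFLICT
i=4: L=lima, R=bravo=BASE -> take LEFT -> lima
i=5: L=foxtrot R=foxtrot -> agree -> foxtrot
i=6: L=lima R=lima -> agree -> lima
Conflict count: 2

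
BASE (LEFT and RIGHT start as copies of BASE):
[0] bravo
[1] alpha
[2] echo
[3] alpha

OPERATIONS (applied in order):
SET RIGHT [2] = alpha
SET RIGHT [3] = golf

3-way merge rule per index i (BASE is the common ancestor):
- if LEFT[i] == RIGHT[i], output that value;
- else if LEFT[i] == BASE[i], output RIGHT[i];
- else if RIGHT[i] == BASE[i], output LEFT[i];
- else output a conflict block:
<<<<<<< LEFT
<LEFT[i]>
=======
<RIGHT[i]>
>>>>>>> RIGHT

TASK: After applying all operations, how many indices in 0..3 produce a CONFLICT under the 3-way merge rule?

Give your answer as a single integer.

Final LEFT:  [bravo, alpha, echo, alpha]
Final RIGHT: [bravo, alpha, alpha, golf]
i=0: L=bravo R=bravo -> agree -> bravo
i=1: L=alpha R=alpha -> agree -> alpha
i=2: L=echo=BASE, R=alpha -> take RIGHT -> alpha
i=3: L=alpha=BASE, R=golf -> take RIGHT -> golf
Conflict count: 0

Answer: 0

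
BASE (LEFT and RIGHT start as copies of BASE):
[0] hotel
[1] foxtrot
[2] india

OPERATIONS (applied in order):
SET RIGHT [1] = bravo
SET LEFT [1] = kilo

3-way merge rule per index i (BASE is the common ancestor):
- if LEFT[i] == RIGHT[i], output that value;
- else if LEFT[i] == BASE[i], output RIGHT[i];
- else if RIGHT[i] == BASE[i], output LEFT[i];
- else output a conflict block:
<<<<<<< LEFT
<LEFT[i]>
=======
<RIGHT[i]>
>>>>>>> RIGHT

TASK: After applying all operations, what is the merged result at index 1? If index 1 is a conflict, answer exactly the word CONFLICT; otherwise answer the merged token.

Final LEFT:  [hotel, kilo, india]
Final RIGHT: [hotel, bravo, india]
i=0: L=hotel R=hotel -> agree -> hotel
i=1: BASE=foxtrot L=kilo R=bravo all differ -> CONFLICT
i=2: L=india R=india -> agree -> india
Index 1 -> CONFLICT

Answer: CONFLICT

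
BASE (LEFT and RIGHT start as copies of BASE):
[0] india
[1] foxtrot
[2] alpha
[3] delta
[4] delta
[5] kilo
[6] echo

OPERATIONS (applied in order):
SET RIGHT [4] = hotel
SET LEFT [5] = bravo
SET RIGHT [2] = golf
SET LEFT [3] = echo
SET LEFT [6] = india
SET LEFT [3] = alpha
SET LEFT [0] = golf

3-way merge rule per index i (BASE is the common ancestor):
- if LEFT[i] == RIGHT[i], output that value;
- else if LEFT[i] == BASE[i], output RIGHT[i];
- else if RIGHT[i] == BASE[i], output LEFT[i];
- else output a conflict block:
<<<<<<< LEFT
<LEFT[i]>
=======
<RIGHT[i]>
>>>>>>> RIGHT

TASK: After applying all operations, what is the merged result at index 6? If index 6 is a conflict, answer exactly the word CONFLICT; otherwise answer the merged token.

Answer: india

Derivation:
Final LEFT:  [golf, foxtrot, alpha, alpha, delta, bravo, india]
Final RIGHT: [india, foxtrot, golf, delta, hotel, kilo, echo]
i=0: L=golf, R=india=BASE -> take LEFT -> golf
i=1: L=foxtrot R=foxtrot -> agree -> foxtrot
i=2: L=alpha=BASE, R=golf -> take RIGHT -> golf
i=3: L=alpha, R=delta=BASE -> take LEFT -> alpha
i=4: L=delta=BASE, R=hotel -> take RIGHT -> hotel
i=5: L=bravo, R=kilo=BASE -> take LEFT -> bravo
i=6: L=india, R=echo=BASE -> take LEFT -> india
Index 6 -> india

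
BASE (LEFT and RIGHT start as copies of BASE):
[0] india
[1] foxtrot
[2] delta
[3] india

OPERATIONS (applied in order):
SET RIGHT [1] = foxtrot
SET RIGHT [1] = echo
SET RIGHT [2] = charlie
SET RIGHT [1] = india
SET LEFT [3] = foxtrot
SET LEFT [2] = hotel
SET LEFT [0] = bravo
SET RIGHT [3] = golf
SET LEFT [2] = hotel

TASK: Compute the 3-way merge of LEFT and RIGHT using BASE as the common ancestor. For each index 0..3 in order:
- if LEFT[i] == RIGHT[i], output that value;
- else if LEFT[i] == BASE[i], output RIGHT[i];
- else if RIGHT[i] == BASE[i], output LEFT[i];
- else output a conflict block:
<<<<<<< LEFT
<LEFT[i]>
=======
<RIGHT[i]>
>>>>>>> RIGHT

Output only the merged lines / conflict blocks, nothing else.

Answer: bravo
india
<<<<<<< LEFT
hotel
=======
charlie
>>>>>>> RIGHT
<<<<<<< LEFT
foxtrot
=======
golf
>>>>>>> RIGHT

Derivation:
Final LEFT:  [bravo, foxtrot, hotel, foxtrot]
Final RIGHT: [india, india, charlie, golf]
i=0: L=bravo, R=india=BASE -> take LEFT -> bravo
i=1: L=foxtrot=BASE, R=india -> take RIGHT -> india
i=2: BASE=delta L=hotel R=charlie all differ -> CONFLICT
i=3: BASE=india L=foxtrot R=golf all differ -> CONFLICT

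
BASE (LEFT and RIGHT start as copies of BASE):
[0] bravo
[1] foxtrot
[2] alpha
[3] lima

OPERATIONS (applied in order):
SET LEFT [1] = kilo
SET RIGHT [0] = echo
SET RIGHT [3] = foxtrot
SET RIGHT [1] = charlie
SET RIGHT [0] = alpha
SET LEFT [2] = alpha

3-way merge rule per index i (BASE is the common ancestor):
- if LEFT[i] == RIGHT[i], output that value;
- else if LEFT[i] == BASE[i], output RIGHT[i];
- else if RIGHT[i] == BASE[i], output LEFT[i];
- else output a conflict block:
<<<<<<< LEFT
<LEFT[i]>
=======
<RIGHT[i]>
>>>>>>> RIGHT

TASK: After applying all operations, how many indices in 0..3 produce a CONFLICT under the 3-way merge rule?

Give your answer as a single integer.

Final LEFT:  [bravo, kilo, alpha, lima]
Final RIGHT: [alpha, charlie, alpha, foxtrot]
i=0: L=bravo=BASE, R=alpha -> take RIGHT -> alpha
i=1: BASE=foxtrot L=kilo R=charlie all differ -> CONFLICT
i=2: L=alpha R=alpha -> agree -> alpha
i=3: L=lima=BASE, R=foxtrot -> take RIGHT -> foxtrot
Conflict count: 1

Answer: 1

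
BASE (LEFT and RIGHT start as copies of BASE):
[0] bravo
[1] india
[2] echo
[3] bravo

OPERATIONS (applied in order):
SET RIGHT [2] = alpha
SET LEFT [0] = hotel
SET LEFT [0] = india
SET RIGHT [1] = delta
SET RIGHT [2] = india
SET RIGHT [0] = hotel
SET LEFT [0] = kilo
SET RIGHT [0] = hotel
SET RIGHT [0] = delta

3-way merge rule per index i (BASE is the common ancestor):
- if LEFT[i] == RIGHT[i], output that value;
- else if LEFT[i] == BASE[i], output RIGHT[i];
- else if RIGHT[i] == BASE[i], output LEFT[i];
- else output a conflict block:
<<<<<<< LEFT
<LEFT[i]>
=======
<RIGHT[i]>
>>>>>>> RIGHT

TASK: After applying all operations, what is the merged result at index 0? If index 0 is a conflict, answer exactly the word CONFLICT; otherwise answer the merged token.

Final LEFT:  [kilo, india, echo, bravo]
Final RIGHT: [delta, delta, india, bravo]
i=0: BASE=bravo L=kilo R=delta all differ -> CONFLICT
i=1: L=india=BASE, R=delta -> take RIGHT -> delta
i=2: L=echo=BASE, R=india -> take RIGHT -> india
i=3: L=bravo R=bravo -> agree -> bravo
Index 0 -> CONFLICT

Answer: CONFLICT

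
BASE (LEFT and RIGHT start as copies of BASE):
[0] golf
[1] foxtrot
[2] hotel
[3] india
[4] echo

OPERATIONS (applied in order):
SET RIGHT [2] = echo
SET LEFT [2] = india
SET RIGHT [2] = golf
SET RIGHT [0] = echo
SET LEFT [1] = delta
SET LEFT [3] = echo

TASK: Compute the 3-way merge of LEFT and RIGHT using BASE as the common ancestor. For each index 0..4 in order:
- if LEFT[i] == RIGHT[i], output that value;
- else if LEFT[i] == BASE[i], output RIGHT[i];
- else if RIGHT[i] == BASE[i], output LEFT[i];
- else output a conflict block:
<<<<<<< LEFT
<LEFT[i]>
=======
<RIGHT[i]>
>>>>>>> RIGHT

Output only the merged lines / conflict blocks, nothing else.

Final LEFT:  [golf, delta, india, echo, echo]
Final RIGHT: [echo, foxtrot, golf, india, echo]
i=0: L=golf=BASE, R=echo -> take RIGHT -> echo
i=1: L=delta, R=foxtrot=BASE -> take LEFT -> delta
i=2: BASE=hotel L=india R=golf all differ -> CONFLICT
i=3: L=echo, R=india=BASE -> take LEFT -> echo
i=4: L=echo R=echo -> agree -> echo

Answer: echo
delta
<<<<<<< LEFT
india
=======
golf
>>>>>>> RIGHT
echo
echo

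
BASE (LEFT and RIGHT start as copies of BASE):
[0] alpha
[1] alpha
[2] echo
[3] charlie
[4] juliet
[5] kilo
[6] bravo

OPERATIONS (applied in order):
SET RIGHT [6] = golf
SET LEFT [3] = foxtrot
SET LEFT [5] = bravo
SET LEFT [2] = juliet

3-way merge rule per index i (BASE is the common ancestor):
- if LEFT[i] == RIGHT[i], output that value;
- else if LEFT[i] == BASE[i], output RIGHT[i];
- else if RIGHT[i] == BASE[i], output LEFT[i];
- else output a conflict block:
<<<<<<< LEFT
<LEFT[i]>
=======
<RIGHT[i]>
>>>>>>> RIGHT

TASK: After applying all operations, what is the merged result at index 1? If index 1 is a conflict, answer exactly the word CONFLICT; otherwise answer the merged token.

Answer: alpha

Derivation:
Final LEFT:  [alpha, alpha, juliet, foxtrot, juliet, bravo, bravo]
Final RIGHT: [alpha, alpha, echo, charlie, juliet, kilo, golf]
i=0: L=alpha R=alpha -> agree -> alpha
i=1: L=alpha R=alpha -> agree -> alpha
i=2: L=juliet, R=echo=BASE -> take LEFT -> juliet
i=3: L=foxtrot, R=charlie=BASE -> take LEFT -> foxtrot
i=4: L=juliet R=juliet -> agree -> juliet
i=5: L=bravo, R=kilo=BASE -> take LEFT -> bravo
i=6: L=bravo=BASE, R=golf -> take RIGHT -> golf
Index 1 -> alpha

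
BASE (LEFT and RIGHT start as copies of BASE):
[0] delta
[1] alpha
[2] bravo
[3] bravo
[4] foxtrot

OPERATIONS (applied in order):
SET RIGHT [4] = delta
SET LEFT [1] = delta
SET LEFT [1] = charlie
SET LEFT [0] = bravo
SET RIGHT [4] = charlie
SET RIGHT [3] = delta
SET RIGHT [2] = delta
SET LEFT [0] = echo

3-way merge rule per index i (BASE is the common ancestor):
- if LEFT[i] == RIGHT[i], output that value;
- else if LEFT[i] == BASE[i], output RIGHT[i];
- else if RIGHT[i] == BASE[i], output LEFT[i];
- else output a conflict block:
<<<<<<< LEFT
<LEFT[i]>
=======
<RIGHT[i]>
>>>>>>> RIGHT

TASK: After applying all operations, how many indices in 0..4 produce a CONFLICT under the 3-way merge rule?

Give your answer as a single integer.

Answer: 0

Derivation:
Final LEFT:  [echo, charlie, bravo, bravo, foxtrot]
Final RIGHT: [delta, alpha, delta, delta, charlie]
i=0: L=echo, R=delta=BASE -> take LEFT -> echo
i=1: L=charlie, R=alpha=BASE -> take LEFT -> charlie
i=2: L=bravo=BASE, R=delta -> take RIGHT -> delta
i=3: L=bravo=BASE, R=delta -> take RIGHT -> delta
i=4: L=foxtrot=BASE, R=charlie -> take RIGHT -> charlie
Conflict count: 0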